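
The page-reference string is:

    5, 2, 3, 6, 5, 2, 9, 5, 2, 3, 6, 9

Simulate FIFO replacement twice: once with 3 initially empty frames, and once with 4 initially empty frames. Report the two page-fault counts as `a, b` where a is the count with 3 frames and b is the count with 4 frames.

9, 10

3 frames: F F F F F F F . . F F . → 9 faults.
4 frames: F F F F . . F F F F F F → 10 faults.
10 > 9: adding a frame increased faults — Belady's anomaly.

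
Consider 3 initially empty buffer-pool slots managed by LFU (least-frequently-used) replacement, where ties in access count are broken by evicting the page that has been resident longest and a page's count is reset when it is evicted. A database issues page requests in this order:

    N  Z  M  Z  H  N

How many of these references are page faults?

5

N: miss, frames {N}
Z: miss, frames {N,Z}
M: miss, frames {N,Z,M}
Z: hit
H: miss, evict N, frames {Z,M,H}
N: miss, evict M, frames {Z,H,N}
Page faults: 5.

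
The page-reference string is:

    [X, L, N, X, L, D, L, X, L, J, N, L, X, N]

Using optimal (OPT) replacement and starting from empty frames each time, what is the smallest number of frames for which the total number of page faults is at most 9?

f=1: 14 faults
f=2: 9 faults
f=3: 6 faults
f=4: 5 faults
f=5: 5 faults
Smallest f with faults ≤ 9 is 2.

2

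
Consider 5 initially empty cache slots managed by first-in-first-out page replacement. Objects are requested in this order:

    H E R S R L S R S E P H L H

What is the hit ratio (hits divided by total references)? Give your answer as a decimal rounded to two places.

0.50

H: fault, frames {H}
E: fault, frames {H,E}
R: fault, frames {H,E,R}
S: fault, frames {H,E,R,S}
R: hit
L: fault, frames {H,E,R,S,L}
S: hit
R: hit
S: hit
E: hit
P: fault, evict H, frames {E,R,S,L,P}
H: fault, evict E, frames {R,S,L,P,H}
L: hit
H: hit
Hits: 7 of 14 references → 7/14 = 0.5000.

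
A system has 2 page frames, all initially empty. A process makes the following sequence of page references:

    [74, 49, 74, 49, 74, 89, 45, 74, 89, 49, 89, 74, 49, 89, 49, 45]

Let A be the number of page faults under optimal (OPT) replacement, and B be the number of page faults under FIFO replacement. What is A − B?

Under OPT: F F . . . F F . F F . F . F . F → 9 faults.
Under FIFO: F F . . . F F F F F . F . F F F → 11 faults.
A − B = 9 − 11 = -2.

-2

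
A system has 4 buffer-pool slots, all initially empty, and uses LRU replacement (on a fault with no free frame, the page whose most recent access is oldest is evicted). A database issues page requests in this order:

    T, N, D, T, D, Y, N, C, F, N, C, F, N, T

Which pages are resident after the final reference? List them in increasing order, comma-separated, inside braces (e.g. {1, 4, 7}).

{C, F, N, T}

T: miss, frames {T}
N: miss, frames {T,N}
D: miss, frames {T,N,D}
T: hit
D: hit
Y: miss, frames {N,T,D,Y}
N: hit
C: miss, evict T, frames {D,Y,N,C}
F: miss, evict D, frames {Y,N,C,F}
N: hit
C: hit
F: hit
N: hit
T: miss, evict Y, frames {C,F,N,T}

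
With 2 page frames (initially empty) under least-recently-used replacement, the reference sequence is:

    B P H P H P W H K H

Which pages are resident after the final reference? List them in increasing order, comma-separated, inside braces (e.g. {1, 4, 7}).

{H, K}

B -> miss, frames [B]
P -> miss, frames [B, P]
H -> miss, evict B, frames [P, H]
P -> hit
H -> hit
P -> hit
W -> miss, evict H, frames [P, W]
H -> miss, evict P, frames [W, H]
K -> miss, evict W, frames [H, K]
H -> hit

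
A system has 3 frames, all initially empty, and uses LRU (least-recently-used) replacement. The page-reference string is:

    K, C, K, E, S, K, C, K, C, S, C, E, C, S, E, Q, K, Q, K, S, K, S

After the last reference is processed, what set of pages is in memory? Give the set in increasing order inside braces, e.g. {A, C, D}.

{K, Q, S}

K: fault, frames [K]
C: fault, frames [K, C]
K: hit
E: fault, frames [C, K, E]
S: fault, evict C, frames [K, E, S]
K: hit
C: fault, evict E, frames [S, K, C]
K: hit
C: hit
S: hit
C: hit
E: fault, evict K, frames [S, C, E]
C: hit
S: hit
E: hit
Q: fault, evict C, frames [S, E, Q]
K: fault, evict S, frames [E, Q, K]
Q: hit
K: hit
S: fault, evict E, frames [Q, K, S]
K: hit
S: hit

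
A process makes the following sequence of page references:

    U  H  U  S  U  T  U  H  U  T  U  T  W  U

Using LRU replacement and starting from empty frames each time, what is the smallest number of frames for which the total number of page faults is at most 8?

2

f=1: 14 faults
f=2: 8 faults
f=3: 6 faults
f=4: 5 faults
f=5: 5 faults
Smallest f with faults ≤ 8 is 2.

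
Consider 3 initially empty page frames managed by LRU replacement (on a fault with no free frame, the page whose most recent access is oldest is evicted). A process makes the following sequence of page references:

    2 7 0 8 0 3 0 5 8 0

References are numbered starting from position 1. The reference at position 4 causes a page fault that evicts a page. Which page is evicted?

pos 1: 2 → fault, frames {2}
pos 2: 7 → fault, frames {2,7}
pos 3: 0 → fault, frames {2,7,0}
pos 4: 8 → fault, evict 2, frames {7,0,8}
At position 4, page 2 is evicted.

2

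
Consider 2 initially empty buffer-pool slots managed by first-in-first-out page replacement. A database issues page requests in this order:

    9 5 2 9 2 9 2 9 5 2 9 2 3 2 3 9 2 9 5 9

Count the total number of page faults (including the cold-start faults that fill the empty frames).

9 → fault, frames [9]
5 → fault, frames [9, 5]
2 → fault, evict 9, frames [5, 2]
9 → fault, evict 5, frames [2, 9]
2 → hit
9 → hit
2 → hit
9 → hit
5 → fault, evict 2, frames [9, 5]
2 → fault, evict 9, frames [5, 2]
9 → fault, evict 5, frames [2, 9]
2 → hit
3 → fault, evict 2, frames [9, 3]
2 → fault, evict 9, frames [3, 2]
3 → hit
9 → fault, evict 3, frames [2, 9]
2 → hit
9 → hit
5 → fault, evict 2, frames [9, 5]
9 → hit
Page faults: 11.

11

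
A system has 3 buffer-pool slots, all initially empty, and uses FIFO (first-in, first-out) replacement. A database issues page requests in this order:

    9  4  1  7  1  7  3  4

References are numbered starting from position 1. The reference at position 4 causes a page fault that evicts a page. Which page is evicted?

pos 1: 9: miss, frames (9)
pos 2: 4: miss, frames (9 4)
pos 3: 1: miss, frames (9 4 1)
pos 4: 7: miss, evict 9, frames (4 1 7)
At position 4, page 9 is evicted.

9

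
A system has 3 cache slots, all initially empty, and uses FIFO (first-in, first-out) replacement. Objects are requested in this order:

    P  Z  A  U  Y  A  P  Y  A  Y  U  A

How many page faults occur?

P: fault, frames (P)
Z: fault, frames (P Z)
A: fault, frames (P Z A)
U: fault, evict P, frames (Z A U)
Y: fault, evict Z, frames (A U Y)
A: hit
P: fault, evict A, frames (U Y P)
Y: hit
A: fault, evict U, frames (Y P A)
Y: hit
U: fault, evict Y, frames (P A U)
A: hit
Page faults: 8.

8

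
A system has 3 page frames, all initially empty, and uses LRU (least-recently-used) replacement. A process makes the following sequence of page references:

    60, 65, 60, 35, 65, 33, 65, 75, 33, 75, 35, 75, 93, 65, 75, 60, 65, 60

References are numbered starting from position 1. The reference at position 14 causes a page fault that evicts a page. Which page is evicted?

pos 1: 60 -> fault, frames [60]
pos 2: 65 -> fault, frames [60, 65]
pos 3: 60 -> hit
pos 4: 35 -> fault, frames [65, 60, 35]
pos 5: 65 -> hit
pos 6: 33 -> fault, evict 60, frames [35, 65, 33]
pos 7: 65 -> hit
pos 8: 75 -> fault, evict 35, frames [33, 65, 75]
pos 9: 33 -> hit
pos 10: 75 -> hit
pos 11: 35 -> fault, evict 65, frames [33, 75, 35]
pos 12: 75 -> hit
pos 13: 93 -> fault, evict 33, frames [35, 75, 93]
pos 14: 65 -> fault, evict 35, frames [75, 93, 65]
At position 14, page 35 is evicted.

35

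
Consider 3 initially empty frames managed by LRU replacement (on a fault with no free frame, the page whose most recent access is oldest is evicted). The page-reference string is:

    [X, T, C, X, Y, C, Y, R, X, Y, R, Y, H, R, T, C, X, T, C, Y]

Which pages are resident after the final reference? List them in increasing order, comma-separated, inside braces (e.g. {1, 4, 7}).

{C, T, Y}

X: fault, frames (X)
T: fault, frames (X T)
C: fault, frames (X T C)
X: hit
Y: fault, evict T, frames (C X Y)
C: hit
Y: hit
R: fault, evict X, frames (C Y R)
X: fault, evict C, frames (Y R X)
Y: hit
R: hit
Y: hit
H: fault, evict X, frames (R Y H)
R: hit
T: fault, evict Y, frames (H R T)
C: fault, evict H, frames (R T C)
X: fault, evict R, frames (T C X)
T: hit
C: hit
Y: fault, evict X, frames (T C Y)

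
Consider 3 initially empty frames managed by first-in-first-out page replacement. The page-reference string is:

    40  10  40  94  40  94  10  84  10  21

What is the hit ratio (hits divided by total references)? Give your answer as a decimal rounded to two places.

0.50

40 → fault, frames (40)
10 → fault, frames (40 10)
40 → hit
94 → fault, frames (40 10 94)
40 → hit
94 → hit
10 → hit
84 → fault, evict 40, frames (10 94 84)
10 → hit
21 → fault, evict 10, frames (94 84 21)
Hits: 5 of 10 references → 5/10 = 0.5000.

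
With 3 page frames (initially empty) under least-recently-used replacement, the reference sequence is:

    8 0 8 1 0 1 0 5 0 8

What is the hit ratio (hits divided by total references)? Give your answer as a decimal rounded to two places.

0.50

8 → miss, frames {8}
0 → miss, frames {8,0}
8 → hit
1 → miss, frames {0,8,1}
0 → hit
1 → hit
0 → hit
5 → miss, evict 8, frames {1,0,5}
0 → hit
8 → miss, evict 1, frames {5,0,8}
Hits: 5 of 10 references → 5/10 = 0.5000.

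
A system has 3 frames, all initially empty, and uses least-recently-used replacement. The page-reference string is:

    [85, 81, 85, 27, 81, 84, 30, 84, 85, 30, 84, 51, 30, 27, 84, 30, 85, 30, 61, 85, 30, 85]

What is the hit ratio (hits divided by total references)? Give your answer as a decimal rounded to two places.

85 → miss, frames [85]
81 → miss, frames [85, 81]
85 → hit
27 → miss, frames [81, 85, 27]
81 → hit
84 → miss, evict 85, frames [27, 81, 84]
30 → miss, evict 27, frames [81, 84, 30]
84 → hit
85 → miss, evict 81, frames [30, 84, 85]
30 → hit
84 → hit
51 → miss, evict 85, frames [30, 84, 51]
30 → hit
27 → miss, evict 84, frames [51, 30, 27]
84 → miss, evict 51, frames [30, 27, 84]
30 → hit
85 → miss, evict 27, frames [84, 30, 85]
30 → hit
61 → miss, evict 84, frames [85, 30, 61]
85 → hit
30 → hit
85 → hit
Hits: 11 of 22 references → 11/22 = 0.5000.

0.50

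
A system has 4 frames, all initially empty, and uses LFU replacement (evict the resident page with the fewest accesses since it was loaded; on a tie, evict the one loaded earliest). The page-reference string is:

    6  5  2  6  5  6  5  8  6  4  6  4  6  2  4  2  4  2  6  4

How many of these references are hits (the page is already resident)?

14

6 -> miss, frames [6]
5 -> miss, frames [6, 5]
2 -> miss, frames [6, 5, 2]
6 -> hit
5 -> hit
6 -> hit
5 -> hit
8 -> miss, frames [6, 5, 2, 8]
6 -> hit
4 -> miss, evict 2, frames [6, 5, 8, 4]
6 -> hit
4 -> hit
6 -> hit
2 -> miss, evict 8, frames [6, 5, 4, 2]
4 -> hit
2 -> hit
4 -> hit
2 -> hit
6 -> hit
4 -> hit
Hits: 14.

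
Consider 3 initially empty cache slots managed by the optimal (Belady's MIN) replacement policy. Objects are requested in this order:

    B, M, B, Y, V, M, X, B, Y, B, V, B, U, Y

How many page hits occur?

B → fault, frames [B]
M → fault, frames [B, M]
B → hit
Y → fault, frames [B, M, Y]
V → fault, evict Y, frames [B, M, V]
M → hit
X → fault, evict M, frames [B, V, X]
B → hit
Y → fault, evict X, frames [B, V, Y]
B → hit
V → hit
B → hit
U → fault, evict V, frames [B, Y, U]
Y → hit
Hits: 7.

7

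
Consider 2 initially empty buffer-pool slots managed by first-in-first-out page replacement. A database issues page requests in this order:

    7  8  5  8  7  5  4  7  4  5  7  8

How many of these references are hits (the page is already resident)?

7 -> fault, frames [7]
8 -> fault, frames [7, 8]
5 -> fault, evict 7, frames [8, 5]
8 -> hit
7 -> fault, evict 8, frames [5, 7]
5 -> hit
4 -> fault, evict 5, frames [7, 4]
7 -> hit
4 -> hit
5 -> fault, evict 7, frames [4, 5]
7 -> fault, evict 4, frames [5, 7]
8 -> fault, evict 5, frames [7, 8]
Hits: 4.

4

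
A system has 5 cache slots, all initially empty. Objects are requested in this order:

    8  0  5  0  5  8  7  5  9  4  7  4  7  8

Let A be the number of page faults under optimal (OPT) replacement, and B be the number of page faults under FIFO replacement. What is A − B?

Under OPT: F F F . . . F . F F . . . . → 6 faults.
Under FIFO: F F F . . . F . F F . . . F → 7 faults.
A − B = 6 − 7 = -1.

-1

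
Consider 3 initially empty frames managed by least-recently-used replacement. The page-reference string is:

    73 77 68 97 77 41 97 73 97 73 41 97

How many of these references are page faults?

73 → miss, frames (73)
77 → miss, frames (73 77)
68 → miss, frames (73 77 68)
97 → miss, evict 73, frames (77 68 97)
77 → hit
41 → miss, evict 68, frames (97 77 41)
97 → hit
73 → miss, evict 77, frames (41 97 73)
97 → hit
73 → hit
41 → hit
97 → hit
Page faults: 6.

6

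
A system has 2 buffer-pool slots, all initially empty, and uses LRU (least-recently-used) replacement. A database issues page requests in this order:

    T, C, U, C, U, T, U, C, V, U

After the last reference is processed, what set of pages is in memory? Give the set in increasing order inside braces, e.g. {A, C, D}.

{U, V}

T -> miss, frames (T)
C -> miss, frames (T C)
U -> miss, evict T, frames (C U)
C -> hit
U -> hit
T -> miss, evict C, frames (U T)
U -> hit
C -> miss, evict T, frames (U C)
V -> miss, evict U, frames (C V)
U -> miss, evict C, frames (V U)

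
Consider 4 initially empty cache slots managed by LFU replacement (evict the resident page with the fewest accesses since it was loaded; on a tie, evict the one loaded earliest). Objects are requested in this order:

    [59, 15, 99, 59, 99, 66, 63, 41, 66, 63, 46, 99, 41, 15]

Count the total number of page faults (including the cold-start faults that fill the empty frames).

59 -> miss, frames [59]
15 -> miss, frames [59, 15]
99 -> miss, frames [59, 15, 99]
59 -> hit
99 -> hit
66 -> miss, frames [59, 15, 99, 66]
63 -> miss, evict 15, frames [59, 99, 66, 63]
41 -> miss, evict 66, frames [59, 99, 63, 41]
66 -> miss, evict 63, frames [59, 99, 41, 66]
63 -> miss, evict 41, frames [59, 99, 66, 63]
46 -> miss, evict 66, frames [59, 99, 63, 46]
99 -> hit
41 -> miss, evict 63, frames [59, 99, 46, 41]
15 -> miss, evict 46, frames [59, 99, 41, 15]
Page faults: 11.

11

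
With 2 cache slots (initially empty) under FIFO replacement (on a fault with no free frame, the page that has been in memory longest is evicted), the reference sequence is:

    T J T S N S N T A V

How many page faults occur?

7

T -> miss, frames (T)
J -> miss, frames (T J)
T -> hit
S -> miss, evict T, frames (J S)
N -> miss, evict J, frames (S N)
S -> hit
N -> hit
T -> miss, evict S, frames (N T)
A -> miss, evict N, frames (T A)
V -> miss, evict T, frames (A V)
Page faults: 7.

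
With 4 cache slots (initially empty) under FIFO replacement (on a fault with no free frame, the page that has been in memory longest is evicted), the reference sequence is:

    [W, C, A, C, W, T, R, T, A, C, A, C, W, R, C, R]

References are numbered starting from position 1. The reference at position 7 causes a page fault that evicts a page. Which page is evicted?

pos 1: W -> miss, frames [W]
pos 2: C -> miss, frames [W, C]
pos 3: A -> miss, frames [W, C, A]
pos 4: C -> hit
pos 5: W -> hit
pos 6: T -> miss, frames [W, C, A, T]
pos 7: R -> miss, evict W, frames [C, A, T, R]
At position 7, page W is evicted.

W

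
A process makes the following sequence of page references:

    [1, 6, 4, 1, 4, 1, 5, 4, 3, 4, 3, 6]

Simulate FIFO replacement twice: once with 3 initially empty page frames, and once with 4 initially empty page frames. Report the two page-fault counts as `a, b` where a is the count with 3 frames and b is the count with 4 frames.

6, 5

3 frames: F F F . . . F . F . . F → 6 faults.
4 frames: F F F . . . F . F . . . → 5 faults.
5 < 6: adding a frame reduced faults, as is typical.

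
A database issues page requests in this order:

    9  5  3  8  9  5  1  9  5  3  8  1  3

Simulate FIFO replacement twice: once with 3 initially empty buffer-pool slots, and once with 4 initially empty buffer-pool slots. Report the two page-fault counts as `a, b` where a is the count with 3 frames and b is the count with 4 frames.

3 frames: F F F F F F F . . F F . . → 9 faults.
4 frames: F F F F . . F F F F F F . → 10 faults.
10 > 9: adding a frame increased faults — Belady's anomaly.

9, 10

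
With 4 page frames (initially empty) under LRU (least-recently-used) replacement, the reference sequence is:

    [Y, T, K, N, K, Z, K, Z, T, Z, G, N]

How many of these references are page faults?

7

Y: fault, frames [Y]
T: fault, frames [Y, T]
K: fault, frames [Y, T, K]
N: fault, frames [Y, T, K, N]
K: hit
Z: fault, evict Y, frames [T, N, K, Z]
K: hit
Z: hit
T: hit
Z: hit
G: fault, evict N, frames [K, T, Z, G]
N: fault, evict K, frames [T, Z, G, N]
Page faults: 7.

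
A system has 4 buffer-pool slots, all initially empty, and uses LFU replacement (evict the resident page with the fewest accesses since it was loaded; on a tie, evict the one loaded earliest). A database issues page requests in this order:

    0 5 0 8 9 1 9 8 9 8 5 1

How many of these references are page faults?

0 -> miss, frames (0)
5 -> miss, frames (0 5)
0 -> hit
8 -> miss, frames (0 5 8)
9 -> miss, frames (0 5 8 9)
1 -> miss, evict 5, frames (0 8 9 1)
9 -> hit
8 -> hit
9 -> hit
8 -> hit
5 -> miss, evict 1, frames (0 8 9 5)
1 -> miss, evict 5, frames (0 8 9 1)
Page faults: 7.

7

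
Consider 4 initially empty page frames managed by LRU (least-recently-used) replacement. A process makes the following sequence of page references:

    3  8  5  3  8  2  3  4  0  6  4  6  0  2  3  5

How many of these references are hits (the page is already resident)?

3 → miss, frames (3)
8 → miss, frames (3 8)
5 → miss, frames (3 8 5)
3 → hit
8 → hit
2 → miss, frames (5 3 8 2)
3 → hit
4 → miss, evict 5, frames (8 2 3 4)
0 → miss, evict 8, frames (2 3 4 0)
6 → miss, evict 2, frames (3 4 0 6)
4 → hit
6 → hit
0 → hit
2 → miss, evict 3, frames (4 6 0 2)
3 → miss, evict 4, frames (6 0 2 3)
5 → miss, evict 6, frames (0 2 3 5)
Hits: 6.

6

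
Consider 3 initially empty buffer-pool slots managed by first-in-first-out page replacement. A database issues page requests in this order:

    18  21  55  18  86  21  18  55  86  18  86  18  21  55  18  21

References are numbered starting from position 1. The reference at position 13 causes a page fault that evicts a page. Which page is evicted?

pos 1: 18 -> miss, frames (18)
pos 2: 21 -> miss, frames (18 21)
pos 3: 55 -> miss, frames (18 21 55)
pos 4: 18 -> hit
pos 5: 86 -> miss, evict 18, frames (21 55 86)
pos 6: 21 -> hit
pos 7: 18 -> miss, evict 21, frames (55 86 18)
pos 8: 55 -> hit
pos 9: 86 -> hit
pos 10: 18 -> hit
pos 11: 86 -> hit
pos 12: 18 -> hit
pos 13: 21 -> miss, evict 55, frames (86 18 21)
At position 13, page 55 is evicted.

55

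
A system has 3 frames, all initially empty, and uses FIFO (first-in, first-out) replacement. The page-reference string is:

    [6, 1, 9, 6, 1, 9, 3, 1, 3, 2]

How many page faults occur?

6: fault, frames (6)
1: fault, frames (6 1)
9: fault, frames (6 1 9)
6: hit
1: hit
9: hit
3: fault, evict 6, frames (1 9 3)
1: hit
3: hit
2: fault, evict 1, frames (9 3 2)
Page faults: 5.

5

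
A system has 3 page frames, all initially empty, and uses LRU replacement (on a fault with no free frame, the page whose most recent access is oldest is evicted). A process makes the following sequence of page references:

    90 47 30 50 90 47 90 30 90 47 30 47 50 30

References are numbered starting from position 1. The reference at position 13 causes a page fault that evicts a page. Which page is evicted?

pos 1: 90: fault, frames (90)
pos 2: 47: fault, frames (90 47)
pos 3: 30: fault, frames (90 47 30)
pos 4: 50: fault, evict 90, frames (47 30 50)
pos 5: 90: fault, evict 47, frames (30 50 90)
pos 6: 47: fault, evict 30, frames (50 90 47)
pos 7: 90: hit
pos 8: 30: fault, evict 50, frames (47 90 30)
pos 9: 90: hit
pos 10: 47: hit
pos 11: 30: hit
pos 12: 47: hit
pos 13: 50: fault, evict 90, frames (30 47 50)
At position 13, page 90 is evicted.

90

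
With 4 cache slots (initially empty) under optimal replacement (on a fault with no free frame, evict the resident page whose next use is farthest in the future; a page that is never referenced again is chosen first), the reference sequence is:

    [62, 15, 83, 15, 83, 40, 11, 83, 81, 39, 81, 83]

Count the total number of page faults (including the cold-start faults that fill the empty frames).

62: miss, frames {62}
15: miss, frames {62,15}
83: miss, frames {62,15,83}
15: hit
83: hit
40: miss, frames {62,15,83,40}
11: miss, evict 40, frames {62,15,83,11}
83: hit
81: miss, evict 11, frames {62,15,83,81}
39: miss, evict 15, frames {62,83,81,39}
81: hit
83: hit
Page faults: 7.

7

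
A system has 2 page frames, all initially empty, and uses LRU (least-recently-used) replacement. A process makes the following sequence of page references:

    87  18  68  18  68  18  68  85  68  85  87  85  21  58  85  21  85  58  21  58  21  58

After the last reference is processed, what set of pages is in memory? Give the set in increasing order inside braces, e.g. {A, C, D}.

87 → fault, frames [87]
18 → fault, frames [87, 18]
68 → fault, evict 87, frames [18, 68]
18 → hit
68 → hit
18 → hit
68 → hit
85 → fault, evict 18, frames [68, 85]
68 → hit
85 → hit
87 → fault, evict 68, frames [85, 87]
85 → hit
21 → fault, evict 87, frames [85, 21]
58 → fault, evict 85, frames [21, 58]
85 → fault, evict 21, frames [58, 85]
21 → fault, evict 58, frames [85, 21]
85 → hit
58 → fault, evict 21, frames [85, 58]
21 → fault, evict 85, frames [58, 21]
58 → hit
21 → hit
58 → hit

{21, 58}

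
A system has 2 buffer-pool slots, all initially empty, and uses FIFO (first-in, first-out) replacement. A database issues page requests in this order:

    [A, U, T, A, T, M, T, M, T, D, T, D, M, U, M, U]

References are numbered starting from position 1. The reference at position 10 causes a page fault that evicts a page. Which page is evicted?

pos 1: A → fault, frames {A}
pos 2: U → fault, frames {A,U}
pos 3: T → fault, evict A, frames {U,T}
pos 4: A → fault, evict U, frames {T,A}
pos 5: T → hit
pos 6: M → fault, evict T, frames {A,M}
pos 7: T → fault, evict A, frames {M,T}
pos 8: M → hit
pos 9: T → hit
pos 10: D → fault, evict M, frames {T,D}
At position 10, page M is evicted.

M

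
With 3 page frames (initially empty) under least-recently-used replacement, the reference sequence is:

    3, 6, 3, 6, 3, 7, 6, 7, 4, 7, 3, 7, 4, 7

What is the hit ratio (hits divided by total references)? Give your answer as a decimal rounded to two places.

3 -> fault, frames {3}
6 -> fault, frames {3,6}
3 -> hit
6 -> hit
3 -> hit
7 -> fault, frames {6,3,7}
6 -> hit
7 -> hit
4 -> fault, evict 3, frames {6,7,4}
7 -> hit
3 -> fault, evict 6, frames {4,7,3}
7 -> hit
4 -> hit
7 -> hit
Hits: 9 of 14 references → 9/14 = 0.6429.

0.64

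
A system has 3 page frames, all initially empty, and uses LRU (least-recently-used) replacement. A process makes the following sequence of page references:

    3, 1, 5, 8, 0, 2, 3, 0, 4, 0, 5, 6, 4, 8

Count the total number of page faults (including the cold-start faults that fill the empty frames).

3 -> miss, frames (3)
1 -> miss, frames (3 1)
5 -> miss, frames (3 1 5)
8 -> miss, evict 3, frames (1 5 8)
0 -> miss, evict 1, frames (5 8 0)
2 -> miss, evict 5, frames (8 0 2)
3 -> miss, evict 8, frames (0 2 3)
0 -> hit
4 -> miss, evict 2, frames (3 0 4)
0 -> hit
5 -> miss, evict 3, frames (4 0 5)
6 -> miss, evict 4, frames (0 5 6)
4 -> miss, evict 0, frames (5 6 4)
8 -> miss, evict 5, frames (6 4 8)
Page faults: 12.

12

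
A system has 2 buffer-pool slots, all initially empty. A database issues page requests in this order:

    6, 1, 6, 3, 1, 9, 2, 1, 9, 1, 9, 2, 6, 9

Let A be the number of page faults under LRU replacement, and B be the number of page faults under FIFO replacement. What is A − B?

Under LRU: F F . F F F F F F . . F F F → 11 faults.
Under FIFO: F F . F . F F F F . . F F F → 10 faults.
A − B = 11 − 10 = 1.

1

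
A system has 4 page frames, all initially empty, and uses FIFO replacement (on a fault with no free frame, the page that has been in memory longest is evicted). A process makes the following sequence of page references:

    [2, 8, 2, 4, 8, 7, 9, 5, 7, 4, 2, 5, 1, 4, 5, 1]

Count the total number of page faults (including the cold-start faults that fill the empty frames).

2: fault, frames (2)
8: fault, frames (2 8)
2: hit
4: fault, frames (2 8 4)
8: hit
7: fault, frames (2 8 4 7)
9: fault, evict 2, frames (8 4 7 9)
5: fault, evict 8, frames (4 7 9 5)
7: hit
4: hit
2: fault, evict 4, frames (7 9 5 2)
5: hit
1: fault, evict 7, frames (9 5 2 1)
4: fault, evict 9, frames (5 2 1 4)
5: hit
1: hit
Page faults: 9.

9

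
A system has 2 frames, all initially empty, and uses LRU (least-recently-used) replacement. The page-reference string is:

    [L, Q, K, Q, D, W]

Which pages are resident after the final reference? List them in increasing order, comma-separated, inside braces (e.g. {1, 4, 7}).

{D, W}

L → miss, frames [L]
Q → miss, frames [L, Q]
K → miss, evict L, frames [Q, K]
Q → hit
D → miss, evict K, frames [Q, D]
W → miss, evict Q, frames [D, W]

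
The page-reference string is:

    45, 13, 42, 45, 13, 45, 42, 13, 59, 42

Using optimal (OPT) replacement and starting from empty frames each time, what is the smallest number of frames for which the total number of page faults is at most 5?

3

f=1: 10 faults
f=2: 6 faults
f=3: 4 faults
f=4: 4 faults
Smallest f with faults ≤ 5 is 3.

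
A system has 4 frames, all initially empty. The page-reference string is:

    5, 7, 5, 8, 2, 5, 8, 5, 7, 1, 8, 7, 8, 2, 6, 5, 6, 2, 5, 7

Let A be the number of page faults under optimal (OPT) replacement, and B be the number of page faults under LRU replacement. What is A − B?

Under OPT: F F . F F . . . . F . . . . F F . . . . → 7 faults.
Under LRU: F F . F F . . . . F . . . F F F . . . F → 9 faults.
A − B = 7 − 9 = -2.

-2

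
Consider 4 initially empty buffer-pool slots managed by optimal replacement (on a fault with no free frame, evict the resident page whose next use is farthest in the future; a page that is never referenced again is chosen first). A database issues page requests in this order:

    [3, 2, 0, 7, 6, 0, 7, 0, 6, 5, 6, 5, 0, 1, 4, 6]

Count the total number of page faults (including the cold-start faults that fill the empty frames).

3: fault, frames {3}
2: fault, frames {3,2}
0: fault, frames {3,2,0}
7: fault, frames {3,2,0,7}
6: fault, evict 2, frames {3,0,7,6}
0: hit
7: hit
0: hit
6: hit
5: fault, evict 7, frames {3,0,6,5}
6: hit
5: hit
0: hit
1: fault, evict 5, frames {3,0,6,1}
4: fault, evict 1, frames {3,0,6,4}
6: hit
Page faults: 8.

8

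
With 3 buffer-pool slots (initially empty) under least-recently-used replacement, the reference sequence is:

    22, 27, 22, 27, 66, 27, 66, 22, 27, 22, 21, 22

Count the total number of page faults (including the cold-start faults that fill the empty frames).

22 → fault, frames (22)
27 → fault, frames (22 27)
22 → hit
27 → hit
66 → fault, frames (22 27 66)
27 → hit
66 → hit
22 → hit
27 → hit
22 → hit
21 → fault, evict 66, frames (27 22 21)
22 → hit
Page faults: 4.

4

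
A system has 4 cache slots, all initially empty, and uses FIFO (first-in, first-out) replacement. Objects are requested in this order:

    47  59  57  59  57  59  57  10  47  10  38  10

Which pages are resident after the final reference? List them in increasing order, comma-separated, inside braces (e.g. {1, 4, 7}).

{10, 38, 57, 59}

47: fault, frames {47}
59: fault, frames {47,59}
57: fault, frames {47,59,57}
59: hit
57: hit
59: hit
57: hit
10: fault, frames {47,59,57,10}
47: hit
10: hit
38: fault, evict 47, frames {59,57,10,38}
10: hit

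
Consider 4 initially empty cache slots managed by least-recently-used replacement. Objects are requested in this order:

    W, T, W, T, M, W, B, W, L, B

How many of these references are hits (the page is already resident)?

W: fault, frames (W)
T: fault, frames (W T)
W: hit
T: hit
M: fault, frames (W T M)
W: hit
B: fault, frames (T M W B)
W: hit
L: fault, evict T, frames (M B W L)
B: hit
Hits: 5.

5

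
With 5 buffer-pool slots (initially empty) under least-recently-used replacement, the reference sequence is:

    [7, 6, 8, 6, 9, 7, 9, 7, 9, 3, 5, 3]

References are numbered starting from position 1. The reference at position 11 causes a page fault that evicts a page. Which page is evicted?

8

pos 1: 7 → fault, frames {7}
pos 2: 6 → fault, frames {7,6}
pos 3: 8 → fault, frames {7,6,8}
pos 4: 6 → hit
pos 5: 9 → fault, frames {7,8,6,9}
pos 6: 7 → hit
pos 7: 9 → hit
pos 8: 7 → hit
pos 9: 9 → hit
pos 10: 3 → fault, frames {8,6,7,9,3}
pos 11: 5 → fault, evict 8, frames {6,7,9,3,5}
At position 11, page 8 is evicted.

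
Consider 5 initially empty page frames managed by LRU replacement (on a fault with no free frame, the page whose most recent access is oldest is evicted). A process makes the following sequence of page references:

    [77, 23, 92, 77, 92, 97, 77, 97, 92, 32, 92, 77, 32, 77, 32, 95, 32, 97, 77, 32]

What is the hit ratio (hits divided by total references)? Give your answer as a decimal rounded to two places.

77: fault, frames {77}
23: fault, frames {77,23}
92: fault, frames {77,23,92}
77: hit
92: hit
97: fault, frames {23,77,92,97}
77: hit
97: hit
92: hit
32: fault, frames {23,77,97,92,32}
92: hit
77: hit
32: hit
77: hit
32: hit
95: fault, evict 23, frames {97,92,77,32,95}
32: hit
97: hit
77: hit
32: hit
Hits: 14 of 20 references → 14/20 = 0.7000.

0.70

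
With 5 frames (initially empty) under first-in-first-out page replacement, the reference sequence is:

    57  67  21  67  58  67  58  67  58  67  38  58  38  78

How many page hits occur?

57: fault, frames {57}
67: fault, frames {57,67}
21: fault, frames {57,67,21}
67: hit
58: fault, frames {57,67,21,58}
67: hit
58: hit
67: hit
58: hit
67: hit
38: fault, frames {57,67,21,58,38}
58: hit
38: hit
78: fault, evict 57, frames {67,21,58,38,78}
Hits: 8.

8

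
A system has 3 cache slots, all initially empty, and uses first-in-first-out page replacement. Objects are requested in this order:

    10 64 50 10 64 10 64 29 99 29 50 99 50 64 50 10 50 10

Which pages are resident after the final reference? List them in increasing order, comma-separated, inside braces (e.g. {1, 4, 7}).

10 -> miss, frames (10)
64 -> miss, frames (10 64)
50 -> miss, frames (10 64 50)
10 -> hit
64 -> hit
10 -> hit
64 -> hit
29 -> miss, evict 10, frames (64 50 29)
99 -> miss, evict 64, frames (50 29 99)
29 -> hit
50 -> hit
99 -> hit
50 -> hit
64 -> miss, evict 50, frames (29 99 64)
50 -> miss, evict 29, frames (99 64 50)
10 -> miss, evict 99, frames (64 50 10)
50 -> hit
10 -> hit

{10, 50, 64}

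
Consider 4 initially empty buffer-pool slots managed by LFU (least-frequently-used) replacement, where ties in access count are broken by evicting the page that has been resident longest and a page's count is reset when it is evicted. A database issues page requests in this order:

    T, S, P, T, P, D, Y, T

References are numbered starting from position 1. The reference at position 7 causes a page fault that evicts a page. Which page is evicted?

S

pos 1: T: fault, frames [T]
pos 2: S: fault, frames [T, S]
pos 3: P: fault, frames [T, S, P]
pos 4: T: hit
pos 5: P: hit
pos 6: D: fault, frames [T, S, P, D]
pos 7: Y: fault, evict S, frames [T, P, D, Y]
At position 7, page S is evicted.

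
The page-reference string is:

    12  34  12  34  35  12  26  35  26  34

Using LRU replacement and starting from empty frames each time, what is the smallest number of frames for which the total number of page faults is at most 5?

f=1: 10 faults
f=2: 7 faults
f=3: 5 faults
f=4: 4 faults
Smallest f with faults ≤ 5 is 3.

3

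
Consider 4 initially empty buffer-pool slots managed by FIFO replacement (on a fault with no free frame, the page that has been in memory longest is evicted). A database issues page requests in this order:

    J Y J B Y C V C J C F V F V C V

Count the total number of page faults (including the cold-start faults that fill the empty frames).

J → miss, frames [J]
Y → miss, frames [J, Y]
J → hit
B → miss, frames [J, Y, B]
Y → hit
C → miss, frames [J, Y, B, C]
V → miss, evict J, frames [Y, B, C, V]
C → hit
J → miss, evict Y, frames [B, C, V, J]
C → hit
F → miss, evict B, frames [C, V, J, F]
V → hit
F → hit
V → hit
C → hit
V → hit
Page faults: 7.

7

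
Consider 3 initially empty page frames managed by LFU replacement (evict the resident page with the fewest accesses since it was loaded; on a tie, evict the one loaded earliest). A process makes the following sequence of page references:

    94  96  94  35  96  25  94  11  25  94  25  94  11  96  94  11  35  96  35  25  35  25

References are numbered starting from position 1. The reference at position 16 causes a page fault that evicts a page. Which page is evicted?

pos 1: 94: fault, frames [94]
pos 2: 96: fault, frames [94, 96]
pos 3: 94: hit
pos 4: 35: fault, frames [94, 96, 35]
pos 5: 96: hit
pos 6: 25: fault, evict 35, frames [94, 96, 25]
pos 7: 94: hit
pos 8: 11: fault, evict 25, frames [94, 96, 11]
pos 9: 25: fault, evict 11, frames [94, 96, 25]
pos 10: 94: hit
pos 11: 25: hit
pos 12: 94: hit
pos 13: 11: fault, evict 96, frames [94, 25, 11]
pos 14: 96: fault, evict 11, frames [94, 25, 96]
pos 15: 94: hit
pos 16: 11: fault, evict 96, frames [94, 25, 11]
At position 16, page 96 is evicted.

96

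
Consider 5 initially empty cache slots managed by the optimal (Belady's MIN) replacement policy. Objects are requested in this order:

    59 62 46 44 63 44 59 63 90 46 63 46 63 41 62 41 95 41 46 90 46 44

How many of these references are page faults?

8

59 → fault, frames [59]
62 → fault, frames [59, 62]
46 → fault, frames [59, 62, 46]
44 → fault, frames [59, 62, 46, 44]
63 → fault, frames [59, 62, 46, 44, 63]
44 → hit
59 → hit
63 → hit
90 → fault, evict 59, frames [62, 46, 44, 63, 90]
46 → hit
63 → hit
46 → hit
63 → hit
41 → fault, evict 63, frames [62, 46, 44, 90, 41]
62 → hit
41 → hit
95 → fault, evict 62, frames [46, 44, 90, 41, 95]
41 → hit
46 → hit
90 → hit
46 → hit
44 → hit
Page faults: 8.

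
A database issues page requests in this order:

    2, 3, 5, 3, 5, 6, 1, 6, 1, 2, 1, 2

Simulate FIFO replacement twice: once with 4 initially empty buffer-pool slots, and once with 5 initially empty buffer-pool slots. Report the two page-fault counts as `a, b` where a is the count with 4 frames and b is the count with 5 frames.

4 frames: F F F . . F F . . F . . → 6 faults.
5 frames: F F F . . F F . . . . . → 5 faults.
5 < 6: adding a frame reduced faults, as is typical.

6, 5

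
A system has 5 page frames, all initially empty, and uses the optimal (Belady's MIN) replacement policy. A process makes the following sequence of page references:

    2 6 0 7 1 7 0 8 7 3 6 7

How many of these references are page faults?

7

2 → fault, frames (2)
6 → fault, frames (2 6)
0 → fault, frames (2 6 0)
7 → fault, frames (2 6 0 7)
1 → fault, frames (2 6 0 7 1)
7 → hit
0 → hit
8 → fault, evict 1, frames (2 6 0 7 8)
7 → hit
3 → fault, evict 8, frames (2 6 0 7 3)
6 → hit
7 → hit
Page faults: 7.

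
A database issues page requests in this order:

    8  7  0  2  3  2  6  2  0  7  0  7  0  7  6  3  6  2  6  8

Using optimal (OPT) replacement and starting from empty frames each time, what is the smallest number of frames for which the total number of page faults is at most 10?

3

f=1: 20 faults
f=2: 12 faults
f=3: 10 faults
f=4: 8 faults
f=5: 7 faults
f=6: 6 faults
Smallest f with faults ≤ 10 is 3.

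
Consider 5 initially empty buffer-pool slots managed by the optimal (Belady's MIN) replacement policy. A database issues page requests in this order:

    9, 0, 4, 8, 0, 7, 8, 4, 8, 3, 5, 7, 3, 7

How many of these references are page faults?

9: miss, frames (9)
0: miss, frames (9 0)
4: miss, frames (9 0 4)
8: miss, frames (9 0 4 8)
0: hit
7: miss, frames (9 0 4 8 7)
8: hit
4: hit
8: hit
3: miss, evict 8, frames (9 0 4 7 3)
5: miss, evict 4, frames (9 0 7 3 5)
7: hit
3: hit
7: hit
Page faults: 7.

7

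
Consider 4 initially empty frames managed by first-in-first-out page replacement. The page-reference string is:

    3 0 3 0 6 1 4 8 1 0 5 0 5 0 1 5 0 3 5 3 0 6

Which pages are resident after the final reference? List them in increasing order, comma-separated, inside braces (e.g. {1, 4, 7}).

3: fault, frames (3)
0: fault, frames (3 0)
3: hit
0: hit
6: fault, frames (3 0 6)
1: fault, frames (3 0 6 1)
4: fault, evict 3, frames (0 6 1 4)
8: fault, evict 0, frames (6 1 4 8)
1: hit
0: fault, evict 6, frames (1 4 8 0)
5: fault, evict 1, frames (4 8 0 5)
0: hit
5: hit
0: hit
1: fault, evict 4, frames (8 0 5 1)
5: hit
0: hit
3: fault, evict 8, frames (0 5 1 3)
5: hit
3: hit
0: hit
6: fault, evict 0, frames (5 1 3 6)

{1, 3, 5, 6}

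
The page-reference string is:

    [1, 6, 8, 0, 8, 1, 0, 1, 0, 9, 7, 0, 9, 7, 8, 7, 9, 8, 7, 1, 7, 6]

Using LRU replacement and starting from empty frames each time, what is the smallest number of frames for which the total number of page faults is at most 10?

3

f=1: 22 faults
f=2: 17 faults
f=3: 10 faults
f=4: 9 faults
f=5: 7 faults
f=6: 6 faults
Smallest f with faults ≤ 10 is 3.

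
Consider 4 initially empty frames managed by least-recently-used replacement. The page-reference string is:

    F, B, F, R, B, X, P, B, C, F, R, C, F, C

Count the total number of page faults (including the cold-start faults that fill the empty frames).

8

F → fault, frames {F}
B → fault, frames {F,B}
F → hit
R → fault, frames {B,F,R}
B → hit
X → fault, frames {F,R,B,X}
P → fault, evict F, frames {R,B,X,P}
B → hit
C → fault, evict R, frames {X,P,B,C}
F → fault, evict X, frames {P,B,C,F}
R → fault, evict P, frames {B,C,F,R}
C → hit
F → hit
C → hit
Page faults: 8.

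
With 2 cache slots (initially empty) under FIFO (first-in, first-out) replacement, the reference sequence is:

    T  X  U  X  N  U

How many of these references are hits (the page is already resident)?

T: miss, frames {T}
X: miss, frames {T,X}
U: miss, evict T, frames {X,U}
X: hit
N: miss, evict X, frames {U,N}
U: hit
Hits: 2.

2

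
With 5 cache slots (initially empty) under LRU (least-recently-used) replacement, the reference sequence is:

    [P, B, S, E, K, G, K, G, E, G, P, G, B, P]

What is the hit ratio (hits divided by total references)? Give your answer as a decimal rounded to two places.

0.43

P: miss, frames [P]
B: miss, frames [P, B]
S: miss, frames [P, B, S]
E: miss, frames [P, B, S, E]
K: miss, frames [P, B, S, E, K]
G: miss, evict P, frames [B, S, E, K, G]
K: hit
G: hit
E: hit
G: hit
P: miss, evict B, frames [S, K, E, G, P]
G: hit
B: miss, evict S, frames [K, E, P, G, B]
P: hit
Hits: 6 of 14 references → 6/14 = 0.4286.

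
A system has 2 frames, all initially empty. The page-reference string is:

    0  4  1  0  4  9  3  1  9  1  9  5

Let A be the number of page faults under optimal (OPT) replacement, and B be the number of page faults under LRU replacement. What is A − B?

-2

Under OPT: F F F . F F F . F . . F → 8 faults.
Under LRU: F F F F F F F F F . . F → 10 faults.
A − B = 8 − 10 = -2.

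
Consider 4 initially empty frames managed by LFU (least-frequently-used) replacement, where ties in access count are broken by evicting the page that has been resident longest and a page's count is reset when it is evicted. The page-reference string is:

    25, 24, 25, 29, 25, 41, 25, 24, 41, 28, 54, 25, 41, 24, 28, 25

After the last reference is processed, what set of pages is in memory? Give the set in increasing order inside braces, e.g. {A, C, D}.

{24, 25, 28, 41}

25: fault, frames {25}
24: fault, frames {25,24}
25: hit
29: fault, frames {25,24,29}
25: hit
41: fault, frames {25,24,29,41}
25: hit
24: hit
41: hit
28: fault, evict 29, frames {25,24,41,28}
54: fault, evict 28, frames {25,24,41,54}
25: hit
41: hit
24: hit
28: fault, evict 54, frames {25,24,41,28}
25: hit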